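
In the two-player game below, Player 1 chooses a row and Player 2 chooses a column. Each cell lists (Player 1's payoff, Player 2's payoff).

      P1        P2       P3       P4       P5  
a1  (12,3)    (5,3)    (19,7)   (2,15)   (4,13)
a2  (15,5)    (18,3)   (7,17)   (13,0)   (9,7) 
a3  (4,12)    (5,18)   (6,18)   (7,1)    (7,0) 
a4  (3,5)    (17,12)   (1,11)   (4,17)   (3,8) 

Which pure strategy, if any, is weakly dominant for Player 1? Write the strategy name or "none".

none

a1 fails to dominate a2 at P1 (12<15).
a2 fails to dominate a1 at P3 (7<19).
a3 fails to dominate a1 at P1 (4<12).
a4 fails to dominate a1 at P1 (3<12).
No single strategy dominates all the others.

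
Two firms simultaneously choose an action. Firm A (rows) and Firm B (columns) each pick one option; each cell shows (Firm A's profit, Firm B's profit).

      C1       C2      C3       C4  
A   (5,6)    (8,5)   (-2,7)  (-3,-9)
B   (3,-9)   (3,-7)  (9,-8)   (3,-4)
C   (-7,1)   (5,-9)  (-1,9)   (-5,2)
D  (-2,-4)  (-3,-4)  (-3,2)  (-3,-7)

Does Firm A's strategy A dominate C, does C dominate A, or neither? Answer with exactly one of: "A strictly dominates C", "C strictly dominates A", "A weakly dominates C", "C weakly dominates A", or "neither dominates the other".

neither dominates the other

Compare A to C across each opponent action: C1: 5>-7, C2: 8>5, C3: -2<-1, C4: -3>-5.
A does better at C1, C2, C4 but worse at C3; neither strategy dominates the other.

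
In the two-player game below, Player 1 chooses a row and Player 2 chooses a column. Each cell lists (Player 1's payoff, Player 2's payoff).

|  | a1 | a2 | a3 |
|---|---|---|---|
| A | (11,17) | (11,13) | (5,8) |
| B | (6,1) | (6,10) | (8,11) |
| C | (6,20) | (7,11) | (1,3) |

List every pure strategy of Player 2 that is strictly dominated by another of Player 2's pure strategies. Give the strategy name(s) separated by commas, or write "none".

a1 is not dominated — it holds its own against a2 at A (17>13); a3 at A (17>8).
a2: no other strategy beats it everywhere (a1 at B (10>1); a3 at A (13>8)).
a3: no other strategy beats it everywhere (a1 at B (11>1); a2 at B (11>10)).

none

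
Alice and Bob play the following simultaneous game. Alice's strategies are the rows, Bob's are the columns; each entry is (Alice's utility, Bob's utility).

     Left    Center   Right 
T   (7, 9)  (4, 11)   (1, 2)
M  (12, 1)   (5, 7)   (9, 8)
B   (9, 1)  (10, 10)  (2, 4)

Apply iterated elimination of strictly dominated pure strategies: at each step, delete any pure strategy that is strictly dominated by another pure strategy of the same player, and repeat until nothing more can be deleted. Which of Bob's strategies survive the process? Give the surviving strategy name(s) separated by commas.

Center, Right

For Alice, M strictly dominates T on the remaining columns (Left: 12>7, Center: 5>4, Right: 9>1); eliminate T.
Bob's strategy Left is strictly dominated by Center (M: 7>1, B: 10>1) and is removed.
Among the remaining strategies, none is strictly dominated by another pure strategy of the same player, so the elimination stops.
Surviving strategies — Alice: {M, B}; Bob: {Center, Right}.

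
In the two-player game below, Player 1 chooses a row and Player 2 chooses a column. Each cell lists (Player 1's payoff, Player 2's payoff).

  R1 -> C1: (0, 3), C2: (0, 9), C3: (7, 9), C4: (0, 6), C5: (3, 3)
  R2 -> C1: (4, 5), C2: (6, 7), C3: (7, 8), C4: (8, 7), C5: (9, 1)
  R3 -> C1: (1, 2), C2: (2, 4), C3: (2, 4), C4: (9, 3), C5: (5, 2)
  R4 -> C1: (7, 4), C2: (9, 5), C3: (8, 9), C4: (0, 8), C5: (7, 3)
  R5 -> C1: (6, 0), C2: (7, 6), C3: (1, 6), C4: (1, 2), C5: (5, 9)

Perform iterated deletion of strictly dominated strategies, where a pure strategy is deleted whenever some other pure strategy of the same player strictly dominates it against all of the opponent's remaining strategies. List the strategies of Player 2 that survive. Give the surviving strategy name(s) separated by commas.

C3

Player 2's strategy C1 is strictly dominated by C2 (R1: 9>3, R2: 7>5, R3: 4>2, R4: 5>4, R5: 6>0) and is removed.
Player 2's strategy C4 is strictly dominated by C3 (R1: 9>6, R2: 8>7, R3: 4>3, R4: 9>8, R5: 6>2) and is removed.
Row R1 is eliminated: R4 beats it against every remaining column (C2: 9>0, C3: 8>7, C5: 7>3).
Player 1's strategy R3 is strictly dominated by R2 (C2: 6>2, C3: 7>2, C5: 9>5) and is removed.
Player 1's strategy R5 is strictly dominated by R4 (C2: 9>7, C3: 8>1, C5: 7>5) and is removed.
Player 2's strategy C2 is strictly dominated by C3 (R2: 8>7, R4: 9>5) and is removed.
For Player 2, C3 strictly dominates C5 on the remaining rows (R2: 8>1, R4: 9>3); eliminate C5.
Player 1's strategy R2 is strictly dominated by R4 (C3: 8>7) and is removed.
Among the remaining strategies, none is strictly dominated by another pure strategy of the same player, so the elimination stops.
Surviving strategies — Player 1: {R4}; Player 2: {C3}.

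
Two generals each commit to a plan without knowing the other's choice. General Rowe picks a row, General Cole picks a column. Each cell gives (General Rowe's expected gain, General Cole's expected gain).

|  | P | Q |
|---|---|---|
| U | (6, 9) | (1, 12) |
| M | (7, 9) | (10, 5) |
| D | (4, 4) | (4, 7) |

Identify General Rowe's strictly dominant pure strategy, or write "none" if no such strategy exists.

M

M vs U: P: 7>6, Q: 10>1.
M vs D: P: 7>4, Q: 10>4.
M strictly beats every other strategy against every opponent action, so it is strictly dominant.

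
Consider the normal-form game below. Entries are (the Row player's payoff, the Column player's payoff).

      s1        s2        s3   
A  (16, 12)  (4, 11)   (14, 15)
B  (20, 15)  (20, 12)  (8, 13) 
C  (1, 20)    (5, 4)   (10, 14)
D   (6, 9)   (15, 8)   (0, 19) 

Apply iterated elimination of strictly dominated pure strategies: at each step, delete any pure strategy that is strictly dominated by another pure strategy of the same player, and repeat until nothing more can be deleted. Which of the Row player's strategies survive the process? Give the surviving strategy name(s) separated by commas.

A, B

Row D is eliminated: B beats it against every remaining column (s1: 20>6, s2: 20>15, s3: 8>0).
The Column player's strategy s2 is strictly dominated by s1 (A: 12>11, B: 15>12, C: 20>4) and is removed.
Row C is eliminated: A beats it against every remaining column (s1: 16>1, s3: 14>10).
Among the remaining strategies, none is strictly dominated by another pure strategy of the same player, so the elimination stops.
Surviving strategies — the Row player: {A, B}; the Column player: {s1, s3}.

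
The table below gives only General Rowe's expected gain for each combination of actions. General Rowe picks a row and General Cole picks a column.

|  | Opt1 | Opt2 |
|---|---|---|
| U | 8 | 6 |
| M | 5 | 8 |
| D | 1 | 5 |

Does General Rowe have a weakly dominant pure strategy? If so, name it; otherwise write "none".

U fails to dominate M at Opt2 (6<8).
M fails to dominate U at Opt1 (5<8).
D fails to dominate U at Opt1 (1<8).
No single strategy dominates all the others.

none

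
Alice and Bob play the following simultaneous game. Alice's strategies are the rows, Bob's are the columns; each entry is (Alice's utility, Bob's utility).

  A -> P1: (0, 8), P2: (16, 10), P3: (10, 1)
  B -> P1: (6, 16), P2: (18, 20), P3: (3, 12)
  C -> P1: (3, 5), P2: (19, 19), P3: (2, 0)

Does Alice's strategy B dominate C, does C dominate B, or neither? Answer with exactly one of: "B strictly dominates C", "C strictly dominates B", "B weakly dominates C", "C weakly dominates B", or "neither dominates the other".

B's payoffs vs C's, by Bob's action — P1: 6>3, P2: 18<19, P3: 3>2.
B does better at P1, P3 but worse at P2; neither strategy dominates the other.

neither dominates the other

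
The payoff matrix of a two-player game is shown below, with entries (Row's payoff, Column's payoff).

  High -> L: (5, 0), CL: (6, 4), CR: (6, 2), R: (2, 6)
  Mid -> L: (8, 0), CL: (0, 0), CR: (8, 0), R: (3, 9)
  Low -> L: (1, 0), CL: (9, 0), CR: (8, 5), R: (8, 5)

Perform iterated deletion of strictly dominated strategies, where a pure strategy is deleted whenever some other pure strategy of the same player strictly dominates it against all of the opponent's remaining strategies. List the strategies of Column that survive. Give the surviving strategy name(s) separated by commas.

For Column, R strictly dominates L on the remaining rows (High: 6>0, Mid: 9>0, Low: 5>0); eliminate L.
Row High is eliminated: Low beats it against every remaining column (CL: 9>6, CR: 8>6, R: 8>2).
Column CL is eliminated: R beats it against every remaining row (Mid: 9>0, Low: 5>0).
Among the remaining strategies, none is strictly dominated by another pure strategy of the same player, so the elimination stops.
Surviving strategies — Row: {Mid, Low}; Column: {CR, R}.

CR, R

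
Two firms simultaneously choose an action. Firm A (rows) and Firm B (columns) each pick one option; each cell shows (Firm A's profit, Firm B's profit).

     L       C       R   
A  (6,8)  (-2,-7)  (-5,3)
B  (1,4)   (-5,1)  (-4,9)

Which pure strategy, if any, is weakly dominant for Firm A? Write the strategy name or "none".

none

A fails to dominate B at R (-5<-4).
B fails to dominate A at L (1<6).
No single strategy dominates all the others.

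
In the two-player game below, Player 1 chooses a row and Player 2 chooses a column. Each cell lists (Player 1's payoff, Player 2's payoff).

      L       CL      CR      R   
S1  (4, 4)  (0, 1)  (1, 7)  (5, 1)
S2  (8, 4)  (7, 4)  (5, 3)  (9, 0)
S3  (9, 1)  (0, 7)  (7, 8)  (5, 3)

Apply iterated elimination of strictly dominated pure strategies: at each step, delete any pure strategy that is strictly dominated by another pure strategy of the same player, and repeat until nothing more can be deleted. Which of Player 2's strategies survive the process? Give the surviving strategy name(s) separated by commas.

For Player 1, S2 strictly dominates S1 on the remaining columns (L: 8>4, CL: 7>0, CR: 5>1, R: 9>5); eliminate S1.
Player 2's strategy R is strictly dominated by CL (S2: 4>0, S3: 7>3) and is removed.
Among the remaining strategies, none is strictly dominated by another pure strategy of the same player, so the elimination stops.
Surviving strategies — Player 1: {S2, S3}; Player 2: {L, CL, CR}.

L, CL, CR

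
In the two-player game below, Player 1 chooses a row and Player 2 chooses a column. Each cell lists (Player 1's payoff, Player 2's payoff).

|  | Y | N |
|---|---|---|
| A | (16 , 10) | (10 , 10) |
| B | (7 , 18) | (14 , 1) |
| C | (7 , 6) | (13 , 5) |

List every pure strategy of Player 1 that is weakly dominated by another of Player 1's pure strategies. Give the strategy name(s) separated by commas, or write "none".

C

A: no other strategy beats it everywhere (B at Y (16>7); C at Y (16>7)).
B is not dominated — it holds its own against A at N (14>10); C at N (14>13).
C: dominated, since B does at least as well everywhere (Y: 7=7, N: 14>13).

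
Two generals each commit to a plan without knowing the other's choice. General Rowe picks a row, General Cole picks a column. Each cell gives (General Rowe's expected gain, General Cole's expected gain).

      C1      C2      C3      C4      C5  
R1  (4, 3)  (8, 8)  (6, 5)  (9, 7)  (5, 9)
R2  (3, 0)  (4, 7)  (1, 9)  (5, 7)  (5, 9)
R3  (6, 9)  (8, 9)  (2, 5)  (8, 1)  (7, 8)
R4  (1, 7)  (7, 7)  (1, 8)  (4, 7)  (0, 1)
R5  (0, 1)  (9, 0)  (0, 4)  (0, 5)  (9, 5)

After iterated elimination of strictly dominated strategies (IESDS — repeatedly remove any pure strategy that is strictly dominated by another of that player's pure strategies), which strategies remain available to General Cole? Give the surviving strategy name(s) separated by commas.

C1, C2, C4, C5

General Rowe's strategy R2 is strictly dominated by R3 (C1: 6>3, C2: 8>4, C3: 2>1, C4: 8>5, C5: 7>5) and is removed.
For General Rowe, R1 strictly dominates R4 on the remaining columns (C1: 4>1, C2: 8>7, C3: 6>1, C4: 9>4, C5: 5>0); eliminate R4.
For General Cole, C5 strictly dominates C3 on the remaining rows (R1: 9>5, R3: 8>5, R5: 5>4); eliminate C3.
Among the remaining strategies, none is strictly dominated by another pure strategy of the same player, so the elimination stops.
Surviving strategies — General Rowe: {R1, R3, R5}; General Cole: {C1, C2, C4, C5}.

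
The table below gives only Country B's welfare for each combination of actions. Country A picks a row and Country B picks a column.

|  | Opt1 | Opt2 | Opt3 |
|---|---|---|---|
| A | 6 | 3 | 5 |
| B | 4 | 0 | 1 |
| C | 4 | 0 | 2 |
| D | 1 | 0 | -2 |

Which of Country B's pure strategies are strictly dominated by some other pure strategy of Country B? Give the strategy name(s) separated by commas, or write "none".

Opt2, Opt3

Opt1: no other strategy beats it everywhere (Opt2 at A (6>3); Opt3 at A (6>5)).
Opt2: dominated, since Opt1 does at least as well everywhere (A: 6>3, B: 4>0, C: 4>0, D: 1>0).
Opt1 strictly dominates Opt3 — A: 6>5, B: 4>1, C: 4>2, D: 1>-2.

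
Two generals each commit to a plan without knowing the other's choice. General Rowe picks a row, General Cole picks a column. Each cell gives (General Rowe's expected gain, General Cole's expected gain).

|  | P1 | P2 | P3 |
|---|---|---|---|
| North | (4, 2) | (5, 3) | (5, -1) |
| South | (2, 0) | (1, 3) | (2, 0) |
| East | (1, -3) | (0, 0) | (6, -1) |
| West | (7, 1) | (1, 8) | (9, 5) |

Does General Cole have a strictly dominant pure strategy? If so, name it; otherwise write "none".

P2

P2 vs P1: North: 3>2, South: 3>0, East: 0>-3, West: 8>1.
P2 vs P3: North: 3>-1, South: 3>0, East: 0>-1, West: 8>5.
P2 strictly beats every other strategy against every opponent action, so it is strictly dominant.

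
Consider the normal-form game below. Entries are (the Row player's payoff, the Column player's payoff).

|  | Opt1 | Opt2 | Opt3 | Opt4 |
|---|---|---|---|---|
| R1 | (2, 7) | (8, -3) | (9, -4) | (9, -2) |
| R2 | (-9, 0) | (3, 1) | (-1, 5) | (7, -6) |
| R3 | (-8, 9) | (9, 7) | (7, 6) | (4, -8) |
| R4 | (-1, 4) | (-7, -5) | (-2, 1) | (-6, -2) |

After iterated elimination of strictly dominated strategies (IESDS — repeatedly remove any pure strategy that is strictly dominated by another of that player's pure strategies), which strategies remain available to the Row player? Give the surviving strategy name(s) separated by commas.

R1

Row R2 is eliminated: R1 beats it against every remaining column (Opt1: 2>-9, Opt2: 8>3, Opt3: 9>-1, Opt4: 9>7).
Row R4 is eliminated: R1 beats it against every remaining column (Opt1: 2>-1, Opt2: 8>-7, Opt3: 9>-2, Opt4: 9>-6).
Column Opt2 is eliminated: Opt1 beats it against every remaining row (R1: 7>-3, R3: 9>7).
Row R3 is eliminated: R1 beats it against every remaining column (Opt1: 2>-8, Opt3: 9>7, Opt4: 9>4).
Column Opt3 is eliminated: Opt1 beats it against every remaining row (R1: 7>-4).
For the Column player, Opt1 strictly dominates Opt4 on the remaining rows (R1: 7>-2); eliminate Opt4.
Among the remaining strategies, none is strictly dominated by another pure strategy of the same player, so the elimination stops.
Surviving strategies — the Row player: {R1}; the Column player: {Opt1}.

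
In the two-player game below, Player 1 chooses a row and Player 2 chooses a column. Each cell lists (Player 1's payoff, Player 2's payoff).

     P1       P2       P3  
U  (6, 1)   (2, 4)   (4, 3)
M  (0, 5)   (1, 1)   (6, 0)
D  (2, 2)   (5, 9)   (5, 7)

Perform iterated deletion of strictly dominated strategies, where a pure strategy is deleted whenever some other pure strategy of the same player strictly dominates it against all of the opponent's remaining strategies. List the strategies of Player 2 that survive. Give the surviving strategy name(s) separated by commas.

For Player 2, P2 strictly dominates P3 on the remaining rows (U: 4>3, M: 1>0, D: 9>7); eliminate P3.
Player 1's strategy M is strictly dominated by U (P1: 6>0, P2: 2>1) and is removed.
Player 2's strategy P1 is strictly dominated by P2 (U: 4>1, D: 9>2) and is removed.
Player 1's strategy U is strictly dominated by D (P2: 5>2) and is removed.
Among the remaining strategies, none is strictly dominated by another pure strategy of the same player, so the elimination stops.
Surviving strategies — Player 1: {D}; Player 2: {P2}.

P2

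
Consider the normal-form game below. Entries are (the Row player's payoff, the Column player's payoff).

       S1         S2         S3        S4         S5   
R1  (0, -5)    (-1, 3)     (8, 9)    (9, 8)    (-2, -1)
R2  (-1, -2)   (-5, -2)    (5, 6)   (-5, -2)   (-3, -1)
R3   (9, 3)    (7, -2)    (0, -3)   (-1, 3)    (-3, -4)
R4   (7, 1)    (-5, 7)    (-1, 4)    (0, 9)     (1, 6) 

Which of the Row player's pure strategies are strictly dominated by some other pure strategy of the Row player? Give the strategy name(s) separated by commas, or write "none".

R2

Nothing dominates R1: R2 at S1 (0>-1); R3 at S3 (8>0); R4 at S2 (-1>-5).
R2: dominated, since R1 does at least as well everywhere (S1: 0>-1, S2: -1>-5, S3: 8>5, S4: 9>-5, S5: -2>-3).
R3 is not dominated — it holds its own against R1 at S1 (9>0); R2 at S1 (9>-1); R4 at S1 (9>7).
R4 is not dominated — it holds its own against R1 at S1 (7>0); R2 at S1 (7>-1); R3 at S4 (0>-1).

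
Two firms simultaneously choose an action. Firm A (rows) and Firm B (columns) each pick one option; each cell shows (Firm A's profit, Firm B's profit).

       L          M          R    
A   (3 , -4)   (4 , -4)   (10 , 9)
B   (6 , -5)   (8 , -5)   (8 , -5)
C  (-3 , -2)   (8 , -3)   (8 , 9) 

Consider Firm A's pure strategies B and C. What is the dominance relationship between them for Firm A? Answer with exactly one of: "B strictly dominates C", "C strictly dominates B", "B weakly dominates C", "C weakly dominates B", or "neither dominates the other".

B weakly dominates C

B's payoffs vs C's, by Firm B's action — L: 6>-3, M: 8=8, R: 8=8.
B is at least as good everywhere and strictly better somewhere (tied only at M, R), so B weakly but not strictly dominates C.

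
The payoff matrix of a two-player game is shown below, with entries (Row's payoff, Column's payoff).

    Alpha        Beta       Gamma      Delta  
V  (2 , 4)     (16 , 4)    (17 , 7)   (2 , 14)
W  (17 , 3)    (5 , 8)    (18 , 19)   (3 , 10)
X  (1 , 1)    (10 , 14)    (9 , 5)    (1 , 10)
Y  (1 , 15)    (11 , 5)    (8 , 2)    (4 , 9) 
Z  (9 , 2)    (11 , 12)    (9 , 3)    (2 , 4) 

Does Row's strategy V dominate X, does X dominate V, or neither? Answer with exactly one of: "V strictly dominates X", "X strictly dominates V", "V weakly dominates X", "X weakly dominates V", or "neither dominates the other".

V strictly dominates X

Compare V to X across each opponent action: Alpha: 2>1, Beta: 16>10, Gamma: 17>9, Delta: 2>1.
Every comparison favours V, so V strictly dominates X.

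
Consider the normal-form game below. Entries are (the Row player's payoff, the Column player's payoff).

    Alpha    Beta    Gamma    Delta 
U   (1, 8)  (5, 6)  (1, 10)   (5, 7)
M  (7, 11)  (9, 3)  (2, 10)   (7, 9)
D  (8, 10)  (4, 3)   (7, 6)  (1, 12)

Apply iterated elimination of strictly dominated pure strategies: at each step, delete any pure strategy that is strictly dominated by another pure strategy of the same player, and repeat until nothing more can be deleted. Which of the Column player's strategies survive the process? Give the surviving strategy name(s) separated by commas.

Alpha, Delta

The Row player's strategy U is strictly dominated by M (Alpha: 7>1, Beta: 9>5, Gamma: 2>1, Delta: 7>5) and is removed.
Column Beta is eliminated: Alpha beats it against every remaining row (M: 11>3, D: 10>3).
Column Gamma is eliminated: Alpha beats it against every remaining row (M: 11>10, D: 10>6).
Among the remaining strategies, none is strictly dominated by another pure strategy of the same player, so the elimination stops.
Surviving strategies — the Row player: {M, D}; the Column player: {Alpha, Delta}.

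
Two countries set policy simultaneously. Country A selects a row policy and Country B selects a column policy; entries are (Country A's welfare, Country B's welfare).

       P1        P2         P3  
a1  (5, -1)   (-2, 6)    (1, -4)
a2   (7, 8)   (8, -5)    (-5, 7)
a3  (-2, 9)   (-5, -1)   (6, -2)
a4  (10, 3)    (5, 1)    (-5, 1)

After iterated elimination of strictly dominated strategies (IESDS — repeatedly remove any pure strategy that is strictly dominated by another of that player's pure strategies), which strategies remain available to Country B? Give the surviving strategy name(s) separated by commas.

For Country B, P1 strictly dominates P3 on the remaining rows (a1: -1>-4, a2: 8>7, a3: 9>-2, a4: 3>1); eliminate P3.
Country A's strategy a1 is strictly dominated by a2 (P1: 7>5, P2: 8>-2) and is removed.
Row a3 is eliminated: a2 beats it against every remaining column (P1: 7>-2, P2: 8>-5).
Country B's strategy P2 is strictly dominated by P1 (a2: 8>-5, a4: 3>1) and is removed.
For Country A, a4 strictly dominates a2 on the remaining columns (P1: 10>7); eliminate a2.
Among the remaining strategies, none is strictly dominated by another pure strategy of the same player, so the elimination stops.
Surviving strategies — Country A: {a4}; Country B: {P1}.

P1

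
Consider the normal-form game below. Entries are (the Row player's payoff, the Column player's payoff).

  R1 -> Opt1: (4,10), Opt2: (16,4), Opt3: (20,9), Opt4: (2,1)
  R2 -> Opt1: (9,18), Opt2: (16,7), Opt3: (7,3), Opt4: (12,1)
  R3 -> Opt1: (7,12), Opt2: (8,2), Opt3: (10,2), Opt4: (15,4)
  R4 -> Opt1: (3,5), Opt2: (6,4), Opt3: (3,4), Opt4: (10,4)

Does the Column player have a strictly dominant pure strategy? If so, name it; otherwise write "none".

Opt1

Opt1 vs Opt2: R1: 10>4, R2: 18>7, R3: 12>2, R4: 5>4.
Opt1 vs Opt3: R1: 10>9, R2: 18>3, R3: 12>2, R4: 5>4.
Opt1 vs Opt4: R1: 10>1, R2: 18>1, R3: 12>4, R4: 5>4.
Opt1 strictly beats every other strategy against every opponent action, so it is strictly dominant.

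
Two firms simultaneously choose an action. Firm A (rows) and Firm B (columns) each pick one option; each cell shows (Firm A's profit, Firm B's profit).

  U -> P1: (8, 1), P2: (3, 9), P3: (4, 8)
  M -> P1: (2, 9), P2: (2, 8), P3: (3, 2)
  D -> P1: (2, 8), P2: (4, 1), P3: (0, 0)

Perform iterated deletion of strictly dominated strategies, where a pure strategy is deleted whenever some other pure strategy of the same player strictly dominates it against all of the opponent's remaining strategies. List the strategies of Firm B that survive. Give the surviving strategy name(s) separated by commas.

Row M is eliminated: U beats it against every remaining column (P1: 8>2, P2: 3>2, P3: 4>3).
For Firm B, P2 strictly dominates P3 on the remaining rows (U: 9>8, D: 1>0); eliminate P3.
Among the remaining strategies, none is strictly dominated by another pure strategy of the same player, so the elimination stops.
Surviving strategies — Firm A: {U, D}; Firm B: {P1, P2}.

P1, P2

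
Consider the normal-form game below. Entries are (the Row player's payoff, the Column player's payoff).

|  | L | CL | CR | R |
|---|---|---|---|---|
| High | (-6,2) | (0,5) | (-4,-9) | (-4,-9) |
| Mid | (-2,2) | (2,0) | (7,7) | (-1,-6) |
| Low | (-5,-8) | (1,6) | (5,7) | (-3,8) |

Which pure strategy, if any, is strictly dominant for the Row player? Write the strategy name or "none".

Mid vs High: L: -2>-6, CL: 2>0, CR: 7>-4, R: -1>-4.
Mid vs Low: L: -2>-5, CL: 2>1, CR: 7>5, R: -1>-3.
Mid strictly beats every other strategy against every opponent action, so it is strictly dominant.

Mid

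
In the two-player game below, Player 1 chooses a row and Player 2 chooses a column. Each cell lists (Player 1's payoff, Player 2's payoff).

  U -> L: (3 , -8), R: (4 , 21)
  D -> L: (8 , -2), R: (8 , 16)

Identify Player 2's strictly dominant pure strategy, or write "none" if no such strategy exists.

R

R vs L: U: 21>-8, D: 16>-2.
R strictly beats every other strategy against every opponent action, so it is strictly dominant.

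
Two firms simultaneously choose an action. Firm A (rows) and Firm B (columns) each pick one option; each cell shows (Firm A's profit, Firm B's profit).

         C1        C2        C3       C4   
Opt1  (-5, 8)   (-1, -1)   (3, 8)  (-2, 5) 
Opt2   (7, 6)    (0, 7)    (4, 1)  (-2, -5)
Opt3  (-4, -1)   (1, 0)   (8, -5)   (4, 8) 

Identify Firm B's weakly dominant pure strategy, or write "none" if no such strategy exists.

C1 fails to dominate C2 at Opt2 (6<7).
C2 fails to dominate C1 at Opt1 (-1<8).
C3 fails to dominate C1 at Opt2 (1<6).
C4 fails to dominate C1 at Opt1 (5<8).
No single strategy dominates all the others.

none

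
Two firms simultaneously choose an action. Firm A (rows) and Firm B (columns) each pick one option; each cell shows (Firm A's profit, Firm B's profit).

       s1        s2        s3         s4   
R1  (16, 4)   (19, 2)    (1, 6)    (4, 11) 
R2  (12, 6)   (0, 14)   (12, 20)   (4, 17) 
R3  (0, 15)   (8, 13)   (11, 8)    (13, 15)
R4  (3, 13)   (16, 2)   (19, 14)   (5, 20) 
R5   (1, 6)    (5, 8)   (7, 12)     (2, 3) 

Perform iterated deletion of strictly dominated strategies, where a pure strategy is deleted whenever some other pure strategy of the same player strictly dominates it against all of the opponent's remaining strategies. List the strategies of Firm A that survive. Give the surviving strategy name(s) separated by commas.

R1, R2, R3, R4

Firm A's strategy R5 is strictly dominated by R4 (s1: 3>1, s2: 16>5, s3: 19>7, s4: 5>2) and is removed.
For Firm B, s4 strictly dominates s2 on the remaining rows (R1: 11>2, R2: 17>14, R3: 15>13, R4: 20>2); eliminate s2.
Among the remaining strategies, none is strictly dominated by another pure strategy of the same player, so the elimination stops.
Surviving strategies — Firm A: {R1, R2, R3, R4}; Firm B: {s1, s3, s4}.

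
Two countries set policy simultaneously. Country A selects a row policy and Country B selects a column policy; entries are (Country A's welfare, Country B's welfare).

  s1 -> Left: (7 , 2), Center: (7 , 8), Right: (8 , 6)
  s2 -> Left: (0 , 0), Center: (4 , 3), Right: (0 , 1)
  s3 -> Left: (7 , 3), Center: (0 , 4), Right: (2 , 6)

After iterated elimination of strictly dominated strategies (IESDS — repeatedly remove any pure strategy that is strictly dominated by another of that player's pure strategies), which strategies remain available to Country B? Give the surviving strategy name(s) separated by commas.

Center

Row s2 is eliminated: s1 beats it against every remaining column (Left: 7>0, Center: 7>4, Right: 8>0).
Column Left is eliminated: Center beats it against every remaining row (s1: 8>2, s3: 4>3).
Row s3 is eliminated: s1 beats it against every remaining column (Center: 7>0, Right: 8>2).
For Country B, Center strictly dominates Right on the remaining rows (s1: 8>6); eliminate Right.
Among the remaining strategies, none is strictly dominated by another pure strategy of the same player, so the elimination stops.
Surviving strategies — Country A: {s1}; Country B: {Center}.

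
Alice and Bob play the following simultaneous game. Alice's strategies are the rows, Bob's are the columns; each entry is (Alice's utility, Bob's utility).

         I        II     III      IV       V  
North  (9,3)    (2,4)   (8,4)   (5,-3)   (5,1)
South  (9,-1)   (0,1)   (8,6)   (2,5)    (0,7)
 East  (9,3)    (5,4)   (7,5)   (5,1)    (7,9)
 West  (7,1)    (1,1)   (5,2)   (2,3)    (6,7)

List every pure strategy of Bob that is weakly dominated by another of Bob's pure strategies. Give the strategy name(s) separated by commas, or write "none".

II weakly dominates I — North: 4>3, South: 1>-1, East: 4>3, West: 1=1.
II is weakly dominated by III (North: 4=4, South: 6>1, East: 5>4, West: 2>1).
Nothing dominates III: I at North (4>3); II at South (6>1); IV at North (4>-3); V at North (4>1).
V weakly dominates IV — North: 1>-3, South: 7>5, East: 9>1, West: 7>3.
V: no other strategy beats it everywhere (I at South (7>-1); II at South (7>1); III at South (7>6); IV at North (1>-3)).

I, II, IV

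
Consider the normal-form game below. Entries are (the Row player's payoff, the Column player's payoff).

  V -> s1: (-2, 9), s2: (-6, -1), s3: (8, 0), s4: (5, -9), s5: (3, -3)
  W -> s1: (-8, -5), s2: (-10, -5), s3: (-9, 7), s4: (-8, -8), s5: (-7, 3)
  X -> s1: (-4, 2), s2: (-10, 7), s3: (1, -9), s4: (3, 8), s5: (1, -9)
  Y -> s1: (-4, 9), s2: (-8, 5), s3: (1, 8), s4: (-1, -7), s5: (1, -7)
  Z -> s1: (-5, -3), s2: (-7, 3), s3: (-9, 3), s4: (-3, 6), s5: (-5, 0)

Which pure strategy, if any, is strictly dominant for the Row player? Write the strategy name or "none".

V

V vs W: s1: -2>-8, s2: -6>-10, s3: 8>-9, s4: 5>-8, s5: 3>-7.
V vs X: s1: -2>-4, s2: -6>-10, s3: 8>1, s4: 5>3, s5: 3>1.
V vs Y: s1: -2>-4, s2: -6>-8, s3: 8>1, s4: 5>-1, s5: 3>1.
V vs Z: s1: -2>-5, s2: -6>-7, s3: 8>-9, s4: 5>-3, s5: 3>-5.
V strictly beats every other strategy against every opponent action, so it is strictly dominant.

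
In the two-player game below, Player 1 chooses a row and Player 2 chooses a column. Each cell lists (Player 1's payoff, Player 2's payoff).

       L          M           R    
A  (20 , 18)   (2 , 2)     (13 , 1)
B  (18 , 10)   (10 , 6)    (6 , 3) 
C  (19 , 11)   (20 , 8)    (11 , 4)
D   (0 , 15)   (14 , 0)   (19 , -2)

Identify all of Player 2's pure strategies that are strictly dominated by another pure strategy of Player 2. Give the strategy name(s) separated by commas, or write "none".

L is not dominated — it holds its own against M at A (18>2); R at A (18>1).
M: dominated, since L does at least as well everywhere (A: 18>2, B: 10>6, C: 11>8, D: 15>0).
R is strictly dominated by L (A: 18>1, B: 10>3, C: 11>4, D: 15>-2).

M, R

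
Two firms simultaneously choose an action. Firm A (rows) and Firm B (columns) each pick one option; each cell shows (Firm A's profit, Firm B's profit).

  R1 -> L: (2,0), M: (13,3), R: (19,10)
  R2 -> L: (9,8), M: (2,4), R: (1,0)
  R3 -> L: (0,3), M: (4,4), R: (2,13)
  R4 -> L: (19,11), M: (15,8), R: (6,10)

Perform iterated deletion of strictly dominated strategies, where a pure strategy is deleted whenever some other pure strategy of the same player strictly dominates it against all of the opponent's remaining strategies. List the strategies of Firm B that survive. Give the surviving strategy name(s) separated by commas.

L, R

Firm A's strategy R2 is strictly dominated by R4 (L: 19>9, M: 15>2, R: 6>1) and is removed.
Row R3 is eliminated: R1 beats it against every remaining column (L: 2>0, M: 13>4, R: 19>2).
For Firm B, R strictly dominates M on the remaining rows (R1: 10>3, R4: 10>8); eliminate M.
Among the remaining strategies, none is strictly dominated by another pure strategy of the same player, so the elimination stops.
Surviving strategies — Firm A: {R1, R4}; Firm B: {L, R}.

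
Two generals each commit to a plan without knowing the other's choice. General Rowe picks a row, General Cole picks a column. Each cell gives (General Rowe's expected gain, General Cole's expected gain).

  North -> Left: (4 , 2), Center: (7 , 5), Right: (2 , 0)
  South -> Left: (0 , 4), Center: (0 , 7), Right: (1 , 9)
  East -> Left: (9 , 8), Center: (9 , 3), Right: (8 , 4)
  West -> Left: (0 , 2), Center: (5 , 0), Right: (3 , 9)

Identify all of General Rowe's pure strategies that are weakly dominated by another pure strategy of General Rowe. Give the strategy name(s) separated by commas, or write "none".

East weakly dominates North — Left: 9>4, Center: 9>7, Right: 8>2.
South is weakly dominated by North (Left: 4>0, Center: 7>0, Right: 2>1).
East: no other strategy beats it everywhere (North at Left (9>4); South at Left (9>0); West at Left (9>0)).
East weakly dominates West — Left: 9>0, Center: 9>5, Right: 8>3.

North, South, West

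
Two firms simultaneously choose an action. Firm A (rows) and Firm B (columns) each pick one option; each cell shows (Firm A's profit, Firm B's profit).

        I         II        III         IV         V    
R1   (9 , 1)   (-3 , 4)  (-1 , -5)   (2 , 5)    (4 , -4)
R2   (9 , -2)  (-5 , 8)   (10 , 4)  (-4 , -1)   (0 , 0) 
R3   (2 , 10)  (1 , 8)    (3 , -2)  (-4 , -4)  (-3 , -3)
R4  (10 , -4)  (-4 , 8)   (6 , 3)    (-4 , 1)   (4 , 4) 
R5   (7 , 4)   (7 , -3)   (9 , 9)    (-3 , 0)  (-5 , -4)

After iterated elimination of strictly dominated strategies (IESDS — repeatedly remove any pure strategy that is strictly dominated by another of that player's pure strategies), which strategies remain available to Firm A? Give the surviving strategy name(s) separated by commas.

R1, R2, R4, R5

Firm B's strategy V is strictly dominated by II (R1: 4>-4, R2: 8>0, R3: 8>-3, R4: 8>4, R5: -3>-4) and is removed.
Row R3 is eliminated: R5 beats it against every remaining column (I: 7>2, II: 7>1, III: 9>3, IV: -3>-4).
Among the remaining strategies, none is strictly dominated by another pure strategy of the same player, so the elimination stops.
Surviving strategies — Firm A: {R1, R2, R4, R5}; Firm B: {I, II, III, IV}.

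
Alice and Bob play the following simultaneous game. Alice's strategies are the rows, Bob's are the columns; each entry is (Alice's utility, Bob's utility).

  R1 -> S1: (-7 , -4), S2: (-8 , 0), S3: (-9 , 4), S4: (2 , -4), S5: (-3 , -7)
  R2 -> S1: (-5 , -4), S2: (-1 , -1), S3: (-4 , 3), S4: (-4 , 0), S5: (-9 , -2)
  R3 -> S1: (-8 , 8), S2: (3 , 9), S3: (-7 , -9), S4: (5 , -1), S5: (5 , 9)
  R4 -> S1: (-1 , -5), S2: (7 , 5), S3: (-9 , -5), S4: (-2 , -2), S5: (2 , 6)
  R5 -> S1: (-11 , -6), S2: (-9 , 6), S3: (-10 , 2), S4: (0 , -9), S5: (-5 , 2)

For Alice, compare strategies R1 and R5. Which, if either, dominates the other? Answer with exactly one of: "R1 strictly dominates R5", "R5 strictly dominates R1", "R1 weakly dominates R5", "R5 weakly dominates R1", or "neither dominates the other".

R1 strictly dominates R5

Compare R1 to R5 across each choice by Bob: S1: -7>-11, S2: -8>-9, S3: -9>-10, S4: 2>0, S5: -3>-5.
Every comparison favours R1, so R1 strictly dominates R5.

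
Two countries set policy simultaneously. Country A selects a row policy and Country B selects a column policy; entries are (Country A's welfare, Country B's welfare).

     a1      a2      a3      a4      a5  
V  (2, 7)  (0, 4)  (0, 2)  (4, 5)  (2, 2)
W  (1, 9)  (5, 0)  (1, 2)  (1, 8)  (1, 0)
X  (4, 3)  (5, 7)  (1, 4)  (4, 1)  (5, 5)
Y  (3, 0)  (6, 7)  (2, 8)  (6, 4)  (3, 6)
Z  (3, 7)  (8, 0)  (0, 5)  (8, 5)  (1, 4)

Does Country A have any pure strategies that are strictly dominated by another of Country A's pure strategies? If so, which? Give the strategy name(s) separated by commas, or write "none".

V, W

V is strictly dominated by Y (a1: 3>2, a2: 6>0, a3: 2>0, a4: 6>4, a5: 3>2).
W is strictly dominated by Y (a1: 3>1, a2: 6>5, a3: 2>1, a4: 6>1, a5: 3>1).
X is not dominated — it holds its own against V at a1 (4>2); W at a1 (4>1); Y at a1 (4>3); Z at a1 (4>3).
Nothing dominates Y: V at a1 (3>2); W at a1 (3>1); X at a2 (6>5); Z at a1 (3=3).
Z: no other strategy beats it everywhere (V at a1 (3>2); W at a1 (3>1); X at a2 (8>5); Y at a1 (3=3)).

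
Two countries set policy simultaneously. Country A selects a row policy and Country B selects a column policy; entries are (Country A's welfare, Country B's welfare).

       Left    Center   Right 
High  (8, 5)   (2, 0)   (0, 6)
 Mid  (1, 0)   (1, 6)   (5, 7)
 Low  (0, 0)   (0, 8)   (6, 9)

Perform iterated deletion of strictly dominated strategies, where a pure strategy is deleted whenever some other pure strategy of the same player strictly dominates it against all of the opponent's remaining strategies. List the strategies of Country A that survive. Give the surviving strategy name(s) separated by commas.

Low

Country B's strategy Left is strictly dominated by Right (High: 6>5, Mid: 7>0, Low: 9>0) and is removed.
Country B's strategy Center is strictly dominated by Right (High: 6>0, Mid: 7>6, Low: 9>8) and is removed.
For Country A, Mid strictly dominates High on the remaining columns (Right: 5>0); eliminate High.
For Country A, Low strictly dominates Mid on the remaining columns (Right: 6>5); eliminate Mid.
Among the remaining strategies, none is strictly dominated by another pure strategy of the same player, so the elimination stops.
Surviving strategies — Country A: {Low}; Country B: {Right}.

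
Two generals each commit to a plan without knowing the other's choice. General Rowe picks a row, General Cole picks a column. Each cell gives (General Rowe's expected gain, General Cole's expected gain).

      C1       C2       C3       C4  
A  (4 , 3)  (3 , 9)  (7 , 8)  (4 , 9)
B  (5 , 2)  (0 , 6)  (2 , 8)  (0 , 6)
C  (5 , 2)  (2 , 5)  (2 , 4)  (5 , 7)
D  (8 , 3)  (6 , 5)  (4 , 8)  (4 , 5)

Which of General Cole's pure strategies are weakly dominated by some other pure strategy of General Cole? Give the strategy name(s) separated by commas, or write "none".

C1 is weakly dominated by C2 (A: 9>3, B: 6>2, C: 5>2, D: 5>3).
C4 weakly dominates C2 — A: 9=9, B: 6=6, C: 7>5, D: 5=5.
C3: no other strategy beats it everywhere (C1 at A (8>3); C2 at B (8>6); C4 at B (8>6)).
Nothing dominates C4: C1 at A (9>3); C2 at C (7>5); C3 at A (9>8).

C1, C2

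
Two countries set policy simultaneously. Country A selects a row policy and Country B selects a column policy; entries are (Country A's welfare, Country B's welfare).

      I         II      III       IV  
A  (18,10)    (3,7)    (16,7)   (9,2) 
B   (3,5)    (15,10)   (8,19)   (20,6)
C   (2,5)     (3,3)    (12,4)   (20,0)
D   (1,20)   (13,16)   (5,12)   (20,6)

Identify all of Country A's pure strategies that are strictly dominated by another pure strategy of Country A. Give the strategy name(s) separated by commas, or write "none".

none

Nothing dominates A: B at I (18>3); C at I (18>2); D at I (18>1).
B: no other strategy beats it everywhere (A at II (15>3); C at I (3>2); D at I (3>1)).
C is not dominated — it holds its own against A at II (3=3); B at III (12>8); D at I (2>1).
D: no other strategy beats it everywhere (A at II (13>3); B at IV (20=20); C at II (13>3)).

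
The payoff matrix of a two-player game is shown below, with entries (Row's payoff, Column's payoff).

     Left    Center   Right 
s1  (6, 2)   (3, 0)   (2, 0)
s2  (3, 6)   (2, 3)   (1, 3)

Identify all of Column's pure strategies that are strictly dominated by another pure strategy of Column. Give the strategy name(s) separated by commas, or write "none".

Nothing dominates Left: Center at s1 (2>0); Right at s1 (2>0).
Center is strictly dominated by Left (s1: 2>0, s2: 6>3).
Right is strictly dominated by Left (s1: 2>0, s2: 6>3).

Center, Right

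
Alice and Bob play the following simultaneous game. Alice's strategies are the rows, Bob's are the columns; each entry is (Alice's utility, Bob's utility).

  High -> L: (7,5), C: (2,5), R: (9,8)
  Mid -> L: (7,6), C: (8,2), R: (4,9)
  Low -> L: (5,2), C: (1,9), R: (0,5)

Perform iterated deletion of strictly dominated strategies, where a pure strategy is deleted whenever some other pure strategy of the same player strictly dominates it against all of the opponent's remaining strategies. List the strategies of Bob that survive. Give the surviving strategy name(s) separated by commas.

R

Row Low is eliminated: High beats it against every remaining column (L: 7>5, C: 2>1, R: 9>0).
For Bob, R strictly dominates L on the remaining rows (High: 8>5, Mid: 9>6); eliminate L.
Bob's strategy C is strictly dominated by R (High: 8>5, Mid: 9>2) and is removed.
For Alice, High strictly dominates Mid on the remaining columns (R: 9>4); eliminate Mid.
Among the remaining strategies, none is strictly dominated by another pure strategy of the same player, so the elimination stops.
Surviving strategies — Alice: {High}; Bob: {R}.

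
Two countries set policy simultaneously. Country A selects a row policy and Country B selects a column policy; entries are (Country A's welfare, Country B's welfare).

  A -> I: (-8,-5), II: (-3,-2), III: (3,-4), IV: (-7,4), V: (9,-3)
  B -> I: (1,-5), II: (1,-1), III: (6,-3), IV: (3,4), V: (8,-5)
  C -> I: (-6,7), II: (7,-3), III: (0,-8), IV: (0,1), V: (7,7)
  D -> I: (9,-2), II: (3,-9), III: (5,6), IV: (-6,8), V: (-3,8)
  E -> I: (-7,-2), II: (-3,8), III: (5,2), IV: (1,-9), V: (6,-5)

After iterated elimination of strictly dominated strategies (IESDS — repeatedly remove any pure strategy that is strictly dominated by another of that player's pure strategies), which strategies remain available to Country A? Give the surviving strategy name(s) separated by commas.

B

Row E is eliminated: B beats it against every remaining column (I: 1>-7, II: 1>-3, III: 6>5, IV: 3>1, V: 8>6).
Column II is eliminated: IV beats it against every remaining row (A: 4>-2, B: 4>-1, C: 1>-3, D: 8>-9).
Country A's strategy C is strictly dominated by B (I: 1>-6, III: 6>0, IV: 3>0, V: 8>7) and is removed.
Country B's strategy I is strictly dominated by III (A: -4>-5, B: -3>-5, D: 6>-2) and is removed.
For Country A, B strictly dominates D on the remaining columns (III: 6>5, IV: 3>-6, V: 8>-3); eliminate D.
For Country B, IV strictly dominates III on the remaining rows (A: 4>-4, B: 4>-3); eliminate III.
Column V is eliminated: IV beats it against every remaining row (A: 4>-3, B: 4>-5).
For Country A, B strictly dominates A on the remaining columns (IV: 3>-7); eliminate A.
Among the remaining strategies, none is strictly dominated by another pure strategy of the same player, so the elimination stops.
Surviving strategies — Country A: {B}; Country B: {IV}.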